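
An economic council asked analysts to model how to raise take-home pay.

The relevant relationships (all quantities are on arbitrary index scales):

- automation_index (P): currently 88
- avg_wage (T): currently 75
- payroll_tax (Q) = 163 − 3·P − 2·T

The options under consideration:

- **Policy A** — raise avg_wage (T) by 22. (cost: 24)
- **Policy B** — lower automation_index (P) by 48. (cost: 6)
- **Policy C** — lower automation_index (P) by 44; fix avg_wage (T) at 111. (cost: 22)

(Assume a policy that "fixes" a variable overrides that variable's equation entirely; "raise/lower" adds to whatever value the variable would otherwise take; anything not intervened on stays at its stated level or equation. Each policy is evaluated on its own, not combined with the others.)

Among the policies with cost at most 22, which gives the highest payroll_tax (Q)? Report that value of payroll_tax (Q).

Policy B (P − 48):
  P = 88 − 48 = 40
  T = 75
  Q = 163 − 3·40 − 2·75 = -107
Policy C (P − 44, T := 111):
  P = 88 − 44 = 44
  T = 111
  Q = 163 − 3·44 − 2·111 = -191
Comparing — Policy B: Q=-107, Policy C: Q=-191. Highest is -107 (Policy B).

-107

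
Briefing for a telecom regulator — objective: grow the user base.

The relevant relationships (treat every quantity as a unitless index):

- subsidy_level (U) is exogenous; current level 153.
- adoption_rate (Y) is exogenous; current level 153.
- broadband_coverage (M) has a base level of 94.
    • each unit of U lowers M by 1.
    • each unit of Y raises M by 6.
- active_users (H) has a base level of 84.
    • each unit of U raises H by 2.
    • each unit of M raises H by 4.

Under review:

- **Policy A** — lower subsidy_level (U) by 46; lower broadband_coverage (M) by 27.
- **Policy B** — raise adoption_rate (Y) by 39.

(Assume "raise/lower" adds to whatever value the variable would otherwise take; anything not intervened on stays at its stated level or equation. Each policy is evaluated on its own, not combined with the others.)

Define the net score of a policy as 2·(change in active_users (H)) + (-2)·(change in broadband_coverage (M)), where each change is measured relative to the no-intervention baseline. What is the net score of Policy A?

-70

Baseline:
  U = 153
  Y = 153
  M = 94 − 153 + 6·153 = 859
  H = 84 + 2·153 + 4·859 = 3826
Policy A (U − 46, M − 27):
  U = 153 − 46 = 107
  Y = 153
  M = 94 − 107 + 6·153 (−27 from intervention) = 878
  H = 84 + 2·107 + 4·878 = 3810
ΔH = 3810 − 3826 = -16; ΔM = 878 − 859 = 19
Score = 2·(-16) + (-2)·19 = -70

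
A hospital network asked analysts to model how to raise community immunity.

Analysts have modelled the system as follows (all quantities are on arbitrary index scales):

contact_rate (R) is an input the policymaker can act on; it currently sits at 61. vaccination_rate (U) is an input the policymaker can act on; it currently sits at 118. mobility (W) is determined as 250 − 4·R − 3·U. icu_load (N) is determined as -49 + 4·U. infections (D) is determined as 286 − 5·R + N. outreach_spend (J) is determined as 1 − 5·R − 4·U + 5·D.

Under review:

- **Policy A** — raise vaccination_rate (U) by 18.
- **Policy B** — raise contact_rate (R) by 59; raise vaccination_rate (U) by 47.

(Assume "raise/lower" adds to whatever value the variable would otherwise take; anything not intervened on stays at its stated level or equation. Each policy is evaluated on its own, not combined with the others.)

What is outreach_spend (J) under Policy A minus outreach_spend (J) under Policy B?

Policy A (U + 18):
  R = 61
  U = 118 + 18 = 136
  N = -49 + 4·136 = 495
  D = 286 − 5·61 + 495 = 476
  J = 1 − 5·61 − 4·136 + 5·476 = 1532
Policy B (R + 59, U + 47):
  R = 61 + 59 = 120
  U = 118 + 47 = 165
  N = -49 + 4·165 = 611
  D = 286 − 5·120 + 611 = 297
  J = 1 − 5·120 − 4·165 + 5·297 = 226
J: 1532 − 226 = 1306

1306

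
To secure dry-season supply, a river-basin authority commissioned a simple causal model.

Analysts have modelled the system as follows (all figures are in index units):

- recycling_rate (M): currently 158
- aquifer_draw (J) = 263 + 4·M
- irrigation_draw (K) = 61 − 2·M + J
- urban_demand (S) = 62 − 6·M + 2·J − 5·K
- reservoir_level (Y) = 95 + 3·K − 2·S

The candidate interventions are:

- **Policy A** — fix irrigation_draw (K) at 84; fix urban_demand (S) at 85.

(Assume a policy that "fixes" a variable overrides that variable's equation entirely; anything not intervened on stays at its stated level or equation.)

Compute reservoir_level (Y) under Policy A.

177

Policy A (K := 84, S := 85):
  M = 158
  J = 263 + 4·158 = 895
  K = 84
  S = 85
  Y = 95 + 3·84 − 2·85 = 177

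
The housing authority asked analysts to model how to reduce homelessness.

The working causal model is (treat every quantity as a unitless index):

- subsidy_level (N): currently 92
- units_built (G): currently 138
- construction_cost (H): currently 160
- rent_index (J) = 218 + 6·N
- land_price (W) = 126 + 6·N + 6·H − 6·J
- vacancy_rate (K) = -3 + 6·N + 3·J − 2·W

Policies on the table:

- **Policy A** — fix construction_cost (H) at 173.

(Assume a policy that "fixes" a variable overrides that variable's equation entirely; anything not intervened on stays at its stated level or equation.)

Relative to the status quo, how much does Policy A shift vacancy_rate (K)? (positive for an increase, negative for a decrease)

-156

Baseline:
  N = 92
  H = 160
  J = 218 + 6·92 = 770
  W = 126 + 6·92 + 6·160 − 6·770 = -2982
  K = -3 + 6·92 + 3·770 − 2·(-2982) = 8823
Policy A (H := 173):
  N = 92
  H = 173
  J = 218 + 6·92 = 770
  W = 126 + 6·92 + 6·173 − 6·770 = -2904
  K = -3 + 6·92 + 3·770 − 2·(-2904) = 8667
Change in K: 8667 − 8823 = -156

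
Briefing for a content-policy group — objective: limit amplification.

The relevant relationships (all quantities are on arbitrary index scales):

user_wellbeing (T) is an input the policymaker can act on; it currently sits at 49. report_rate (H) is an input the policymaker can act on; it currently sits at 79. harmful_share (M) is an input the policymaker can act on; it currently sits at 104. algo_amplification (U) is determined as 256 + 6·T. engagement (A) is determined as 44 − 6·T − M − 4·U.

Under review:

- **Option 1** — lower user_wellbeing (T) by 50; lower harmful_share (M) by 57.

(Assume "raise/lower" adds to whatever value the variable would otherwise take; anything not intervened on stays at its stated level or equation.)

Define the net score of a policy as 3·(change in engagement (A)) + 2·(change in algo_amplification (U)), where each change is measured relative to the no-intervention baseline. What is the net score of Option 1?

Baseline:
  T = 49
  M = 104
  U = 256 + 6·49 = 550
  A = 44 − 6·49 − 104 − 4·550 = -2554
Option 1 (T − 50, M − 57):
  T = 49 − 50 = -1
  M = 104 − 57 = 47
  U = 256 + 6·(-1) = 250
  A = 44 − 6·(-1) − 47 − 4·250 = -997
ΔA = -997 − (-2554) = 1557; ΔU = 250 − 550 = -300
Score = 3·1557 + 2·(-300) = 4071

4071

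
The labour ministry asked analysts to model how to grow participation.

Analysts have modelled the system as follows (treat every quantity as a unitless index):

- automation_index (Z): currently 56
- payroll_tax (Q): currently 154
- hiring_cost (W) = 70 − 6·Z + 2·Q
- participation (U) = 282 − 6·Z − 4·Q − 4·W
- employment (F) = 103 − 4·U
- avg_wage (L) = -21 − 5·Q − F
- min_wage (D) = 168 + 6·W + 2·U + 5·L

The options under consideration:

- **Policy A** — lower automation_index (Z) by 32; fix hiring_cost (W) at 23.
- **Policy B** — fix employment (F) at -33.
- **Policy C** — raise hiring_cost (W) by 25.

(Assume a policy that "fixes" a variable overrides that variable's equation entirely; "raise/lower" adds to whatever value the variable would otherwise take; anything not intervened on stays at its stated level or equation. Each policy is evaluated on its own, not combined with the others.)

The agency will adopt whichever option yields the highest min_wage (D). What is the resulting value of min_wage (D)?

Policy A (Z − 32, W := 23):
  Z = 56 − 32 = 24
  Q = 154
  W = 23
  U = 282 − 6·24 − 4·154 − 4·23 = -570
  F = 103 − 4·(-570) = 2383
  L = -21 − 5·154 − 2383 = -3174
  D = 168 + 6·23 + 2·(-570) + 5·(-3174) = -16704
Policy B (F := -33):
  Z = 56
  Q = 154
  W = 70 − 6·56 + 2·154 = 42
  U = 282 − 6·56 − 4·154 − 4·42 = -838
  F = -33
  L = -21 − 5·154 − (-33) = -758
  D = 168 + 6·42 + 2·(-838) + 5·(-758) = -5046
Policy C (W + 25):
  Z = 56
  Q = 154
  W = 70 − 6·56 + 2·154 (+25 from intervention) = 67
  U = 282 − 6·56 − 4·154 − 4·67 = -938
  F = 103 − 4·(-938) = 3855
  L = -21 − 5·154 − 3855 = -4646
  D = 168 + 6·67 + 2·(-938) + 5·(-4646) = -24536
Comparing — Policy A: D=-16704, Policy B: D=-5046, Policy C: D=-24536. Highest is -5046 (Policy B).

-5046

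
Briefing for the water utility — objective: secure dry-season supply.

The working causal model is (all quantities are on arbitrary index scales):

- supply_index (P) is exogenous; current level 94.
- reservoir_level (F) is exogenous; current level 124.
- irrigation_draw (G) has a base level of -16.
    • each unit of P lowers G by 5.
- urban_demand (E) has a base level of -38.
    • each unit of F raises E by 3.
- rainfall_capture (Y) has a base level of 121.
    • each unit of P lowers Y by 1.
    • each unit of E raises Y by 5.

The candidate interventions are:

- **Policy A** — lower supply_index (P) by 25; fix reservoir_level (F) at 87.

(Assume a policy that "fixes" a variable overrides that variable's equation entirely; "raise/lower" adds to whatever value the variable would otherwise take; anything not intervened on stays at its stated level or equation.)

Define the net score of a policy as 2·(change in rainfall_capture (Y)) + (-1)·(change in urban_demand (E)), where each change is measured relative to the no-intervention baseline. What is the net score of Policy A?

-949

Baseline:
  P = 94
  F = 124
  E = -38 + 3·124 = 334
  Y = 121 − 94 + 5·334 = 1697
Policy A (P − 25, F := 87):
  P = 94 − 25 = 69
  F = 87
  E = -38 + 3·87 = 223
  Y = 121 − 69 + 5·223 = 1167
ΔY = 1167 − 1697 = -530; ΔE = 223 − 334 = -111
Score = 2·(-530) + (-1)·(-111) = -949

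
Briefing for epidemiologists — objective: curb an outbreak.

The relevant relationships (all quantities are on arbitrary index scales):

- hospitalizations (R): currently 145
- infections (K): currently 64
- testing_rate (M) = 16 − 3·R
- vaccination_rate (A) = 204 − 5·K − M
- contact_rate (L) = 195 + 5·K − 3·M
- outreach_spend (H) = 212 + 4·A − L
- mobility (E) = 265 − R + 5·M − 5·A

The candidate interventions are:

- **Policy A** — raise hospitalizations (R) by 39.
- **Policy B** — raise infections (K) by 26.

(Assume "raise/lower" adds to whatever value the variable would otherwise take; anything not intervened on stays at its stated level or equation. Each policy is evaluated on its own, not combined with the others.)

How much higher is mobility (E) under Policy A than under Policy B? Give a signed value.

Policy A (R + 39):
  R = 145 + 39 = 184
  K = 64
  M = 16 − 3·184 = -536
  A = 204 − 5·64 − (-536) = 420
  E = 265 − 184 + 5·(-536) − 5·420 = -4699
Policy B (K + 26):
  R = 145
  K = 64 + 26 = 90
  M = 16 − 3·145 = -419
  A = 204 − 5·90 − (-419) = 173
  E = 265 − 145 + 5·(-419) − 5·173 = -2840
E: -4699 − (-2840) = -1859

-1859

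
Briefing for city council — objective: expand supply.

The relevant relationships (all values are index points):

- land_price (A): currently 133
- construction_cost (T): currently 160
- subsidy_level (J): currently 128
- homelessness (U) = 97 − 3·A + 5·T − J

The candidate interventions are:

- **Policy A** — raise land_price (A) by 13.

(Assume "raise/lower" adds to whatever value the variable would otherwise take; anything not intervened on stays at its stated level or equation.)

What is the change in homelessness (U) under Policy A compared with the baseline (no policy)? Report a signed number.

-39

Baseline:
  A = 133
  T = 160
  J = 128
  U = 97 − 3·133 + 5·160 − 128 = 370
Policy A (A + 13):
  A = 133 + 13 = 146
  T = 160
  J = 128
  U = 97 − 3·146 + 5·160 − 128 = 331
Change in U: 331 − 370 = -39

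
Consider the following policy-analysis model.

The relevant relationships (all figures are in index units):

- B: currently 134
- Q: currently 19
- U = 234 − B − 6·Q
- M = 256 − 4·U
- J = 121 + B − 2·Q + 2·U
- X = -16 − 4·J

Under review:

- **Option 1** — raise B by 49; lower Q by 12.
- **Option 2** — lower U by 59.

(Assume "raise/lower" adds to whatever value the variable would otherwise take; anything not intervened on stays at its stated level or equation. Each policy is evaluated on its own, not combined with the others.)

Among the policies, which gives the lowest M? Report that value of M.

220

Option 1 (B + 49, Q − 12):
  B = 134 + 49 = 183
  Q = 19 − 12 = 7
  U = 234 − 183 − 6·7 = 9
  M = 256 − 4·9 = 220
Option 2 (U − 59):
  B = 134
  Q = 19
  U = 234 − 134 − 6·19 (−59 from intervention) = -73
  M = 256 − 4·(-73) = 548
Comparing — Option 1: M=220, Option 2: M=548. Lowest is 220 (Option 1).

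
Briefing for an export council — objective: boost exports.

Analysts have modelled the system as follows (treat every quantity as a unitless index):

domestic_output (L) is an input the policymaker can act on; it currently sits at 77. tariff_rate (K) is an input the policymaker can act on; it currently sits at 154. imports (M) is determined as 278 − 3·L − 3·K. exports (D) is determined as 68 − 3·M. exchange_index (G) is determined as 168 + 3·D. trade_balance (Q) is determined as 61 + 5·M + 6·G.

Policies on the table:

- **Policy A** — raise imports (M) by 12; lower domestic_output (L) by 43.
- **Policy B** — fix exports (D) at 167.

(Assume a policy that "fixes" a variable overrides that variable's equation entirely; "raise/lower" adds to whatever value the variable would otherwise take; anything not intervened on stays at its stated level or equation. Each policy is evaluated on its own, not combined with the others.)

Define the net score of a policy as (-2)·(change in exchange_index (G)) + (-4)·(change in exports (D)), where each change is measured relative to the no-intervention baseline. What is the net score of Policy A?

Baseline:
  L = 77
  K = 154
  M = 278 − 3·77 − 3·154 = -415
  D = 68 − 3·(-415) = 1313
  G = 168 + 3·1313 = 4107
Policy A (M + 12, L − 43):
  L = 77 − 43 = 34
  K = 154
  M = 278 − 3·34 − 3·154 (+12 from intervention) = -274
  D = 68 − 3·(-274) = 890
  G = 168 + 3·890 = 2838
ΔG = 2838 − 4107 = -1269; ΔD = 890 − 1313 = -423
Score = (-2)·(-1269) + (-4)·(-423) = 4230

4230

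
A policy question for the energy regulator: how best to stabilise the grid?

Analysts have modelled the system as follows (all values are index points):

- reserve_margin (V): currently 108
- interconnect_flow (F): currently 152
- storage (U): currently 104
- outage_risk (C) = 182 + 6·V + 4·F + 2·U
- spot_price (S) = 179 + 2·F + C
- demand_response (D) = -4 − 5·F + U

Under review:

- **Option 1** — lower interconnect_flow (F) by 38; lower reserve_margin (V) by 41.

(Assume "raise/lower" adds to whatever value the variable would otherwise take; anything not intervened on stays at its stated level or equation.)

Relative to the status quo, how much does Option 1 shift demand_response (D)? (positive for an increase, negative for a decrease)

Baseline:
  F = 152
  U = 104
  D = -4 − 5·152 + 104 = -660
Option 1 (F − 38, V − 41):
  F = 152 − 38 = 114
  U = 104
  D = -4 − 5·114 + 104 = -470
Change in D: -470 − (-660) = 190

190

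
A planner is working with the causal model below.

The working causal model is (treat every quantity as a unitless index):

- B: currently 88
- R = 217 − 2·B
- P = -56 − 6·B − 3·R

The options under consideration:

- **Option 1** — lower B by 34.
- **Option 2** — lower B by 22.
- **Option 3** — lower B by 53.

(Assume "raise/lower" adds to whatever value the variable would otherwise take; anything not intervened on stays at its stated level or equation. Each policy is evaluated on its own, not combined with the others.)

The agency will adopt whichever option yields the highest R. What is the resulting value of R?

147

Option 1 (B − 34):
  B = 88 − 34 = 54
  R = 217 − 2·54 = 109
Option 2 (B − 22):
  B = 88 − 22 = 66
  R = 217 − 2·66 = 85
Option 3 (B − 53):
  B = 88 − 53 = 35
  R = 217 − 2·35 = 147
Comparing — Option 1: R=109, Option 2: R=85, Option 3: R=147. Highest is 147 (Option 3).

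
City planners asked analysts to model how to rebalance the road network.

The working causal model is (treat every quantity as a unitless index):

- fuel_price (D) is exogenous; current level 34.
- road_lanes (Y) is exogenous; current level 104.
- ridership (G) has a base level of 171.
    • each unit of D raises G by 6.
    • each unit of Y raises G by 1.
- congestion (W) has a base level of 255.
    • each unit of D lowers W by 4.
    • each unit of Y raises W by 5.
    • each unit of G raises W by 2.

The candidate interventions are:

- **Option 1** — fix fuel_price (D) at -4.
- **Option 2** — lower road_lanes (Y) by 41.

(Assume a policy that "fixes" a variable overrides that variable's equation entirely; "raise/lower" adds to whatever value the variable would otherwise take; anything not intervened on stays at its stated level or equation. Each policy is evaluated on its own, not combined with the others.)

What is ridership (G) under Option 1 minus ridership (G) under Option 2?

Option 1 (D := -4):
  D = -4
  Y = 104
  G = 171 + 6·(-4) + 104 = 251
Option 2 (Y − 41):
  D = 34
  Y = 104 − 41 = 63
  G = 171 + 6·34 + 63 = 438
G: 251 − 438 = -187

-187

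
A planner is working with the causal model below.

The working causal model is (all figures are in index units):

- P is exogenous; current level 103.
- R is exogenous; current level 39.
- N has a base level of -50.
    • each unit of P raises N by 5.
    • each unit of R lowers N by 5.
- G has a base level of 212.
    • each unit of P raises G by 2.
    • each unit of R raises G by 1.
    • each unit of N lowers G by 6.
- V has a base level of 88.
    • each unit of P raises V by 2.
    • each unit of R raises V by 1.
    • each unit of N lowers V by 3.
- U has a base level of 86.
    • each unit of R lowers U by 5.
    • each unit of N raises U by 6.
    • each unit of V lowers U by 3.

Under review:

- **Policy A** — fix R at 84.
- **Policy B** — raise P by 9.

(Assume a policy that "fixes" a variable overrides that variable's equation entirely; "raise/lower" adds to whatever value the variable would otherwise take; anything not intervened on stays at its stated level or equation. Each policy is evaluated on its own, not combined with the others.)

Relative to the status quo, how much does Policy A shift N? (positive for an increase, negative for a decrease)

Baseline:
  P = 103
  R = 39
  N = -50 + 5·103 − 5·39 = 270
Policy A (R := 84):
  P = 103
  R = 84
  N = -50 + 5·103 − 5·84 = 45
Change in N: 45 − 270 = -225

-225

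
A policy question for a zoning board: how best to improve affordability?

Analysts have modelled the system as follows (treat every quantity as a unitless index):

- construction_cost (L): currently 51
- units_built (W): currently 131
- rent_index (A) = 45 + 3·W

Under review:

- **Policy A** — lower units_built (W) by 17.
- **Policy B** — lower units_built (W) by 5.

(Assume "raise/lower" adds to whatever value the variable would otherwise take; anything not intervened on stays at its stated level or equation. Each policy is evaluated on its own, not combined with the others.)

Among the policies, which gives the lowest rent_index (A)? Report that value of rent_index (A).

Policy A (W − 17):
  W = 131 − 17 = 114
  A = 45 + 3·114 = 387
Policy B (W − 5):
  W = 131 − 5 = 126
  A = 45 + 3·126 = 423
Comparing — Policy A: A=387, Policy B: A=423. Lowest is 387 (Policy A).

387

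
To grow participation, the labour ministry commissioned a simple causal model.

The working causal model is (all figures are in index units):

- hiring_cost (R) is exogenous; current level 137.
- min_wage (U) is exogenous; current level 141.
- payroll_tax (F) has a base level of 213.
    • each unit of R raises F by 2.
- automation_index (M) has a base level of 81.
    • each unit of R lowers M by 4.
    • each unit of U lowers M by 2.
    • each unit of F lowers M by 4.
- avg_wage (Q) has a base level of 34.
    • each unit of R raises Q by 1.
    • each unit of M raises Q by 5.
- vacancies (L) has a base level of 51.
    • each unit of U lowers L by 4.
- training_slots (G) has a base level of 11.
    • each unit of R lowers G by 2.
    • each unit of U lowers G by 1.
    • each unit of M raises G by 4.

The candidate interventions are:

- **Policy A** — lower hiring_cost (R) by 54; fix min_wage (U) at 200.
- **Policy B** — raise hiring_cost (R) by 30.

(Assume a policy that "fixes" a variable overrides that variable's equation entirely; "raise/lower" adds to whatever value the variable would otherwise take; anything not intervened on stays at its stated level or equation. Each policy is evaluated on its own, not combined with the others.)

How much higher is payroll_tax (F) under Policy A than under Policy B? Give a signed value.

Policy A (R − 54, U := 200):
  R = 137 − 54 = 83
  F = 213 + 2·83 = 379
Policy B (R + 30):
  R = 137 + 30 = 167
  F = 213 + 2·167 = 547
F: 379 − 547 = -168

-168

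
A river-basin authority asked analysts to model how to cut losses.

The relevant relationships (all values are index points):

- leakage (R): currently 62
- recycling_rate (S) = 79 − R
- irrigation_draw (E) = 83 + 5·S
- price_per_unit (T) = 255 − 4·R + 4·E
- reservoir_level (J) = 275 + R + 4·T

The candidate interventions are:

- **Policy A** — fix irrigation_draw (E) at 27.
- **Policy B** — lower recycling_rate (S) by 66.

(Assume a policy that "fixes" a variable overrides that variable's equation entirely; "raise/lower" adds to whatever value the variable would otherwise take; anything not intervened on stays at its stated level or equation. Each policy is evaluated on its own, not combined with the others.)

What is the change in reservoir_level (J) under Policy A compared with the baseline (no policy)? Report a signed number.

-2256

Baseline:
  R = 62
  S = 79 − 62 = 17
  E = 83 + 5·17 = 168
  T = 255 − 4·62 + 4·168 = 679
  J = 275 + 62 + 4·679 = 3053
Policy A (E := 27):
  R = 62
  S = 79 − 62 = 17
  E = 27
  T = 255 − 4·62 + 4·27 = 115
  J = 275 + 62 + 4·115 = 797
Change in J: 797 − 3053 = -2256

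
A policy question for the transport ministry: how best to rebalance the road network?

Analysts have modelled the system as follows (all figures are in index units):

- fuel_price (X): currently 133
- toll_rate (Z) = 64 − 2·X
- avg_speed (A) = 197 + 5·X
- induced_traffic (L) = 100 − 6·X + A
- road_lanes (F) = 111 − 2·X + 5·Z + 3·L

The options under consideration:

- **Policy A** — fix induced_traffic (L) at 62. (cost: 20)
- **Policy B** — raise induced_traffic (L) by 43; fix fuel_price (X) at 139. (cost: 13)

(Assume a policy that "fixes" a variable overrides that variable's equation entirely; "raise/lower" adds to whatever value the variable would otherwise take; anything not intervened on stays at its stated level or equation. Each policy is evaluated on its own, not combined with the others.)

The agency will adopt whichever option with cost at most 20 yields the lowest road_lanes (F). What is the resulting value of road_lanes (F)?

-979

Policy A (L := 62):
  X = 133
  Z = 64 − 2·133 = -202
  A = 197 + 5·133 = 862
  L = 62
  F = 111 − 2·133 + 5·(-202) + 3·62 = -979
Policy B (L + 43, X := 139):
  X = 139
  Z = 64 − 2·139 = -214
  A = 197 + 5·139 = 892
  L = 100 − 6·139 + 892 (+43 from intervention) = 201
  F = 111 − 2·139 + 5·(-214) + 3·201 = -634
Comparing — Policy A: F=-979, Policy B: F=-634. Lowest is -979 (Policy A).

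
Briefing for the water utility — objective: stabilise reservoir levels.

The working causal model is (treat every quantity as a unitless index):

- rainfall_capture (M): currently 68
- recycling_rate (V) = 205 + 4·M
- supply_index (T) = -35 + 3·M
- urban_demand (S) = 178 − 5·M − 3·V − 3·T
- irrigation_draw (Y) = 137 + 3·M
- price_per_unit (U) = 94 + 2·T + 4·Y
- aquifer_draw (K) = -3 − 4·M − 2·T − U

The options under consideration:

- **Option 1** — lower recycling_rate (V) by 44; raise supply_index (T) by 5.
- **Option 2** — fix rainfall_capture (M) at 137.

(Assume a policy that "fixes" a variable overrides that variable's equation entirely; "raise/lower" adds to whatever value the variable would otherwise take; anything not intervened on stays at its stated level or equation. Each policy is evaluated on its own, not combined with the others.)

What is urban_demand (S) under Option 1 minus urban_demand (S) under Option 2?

Option 1 (V − 44, T + 5):
  M = 68
  V = 205 + 4·68 (−44 from intervention) = 433
  T = -35 + 3·68 (+5 from intervention) = 174
  S = 178 − 5·68 − 3·433 − 3·174 = -1983
Option 2 (M := 137):
  M = 137
  V = 205 + 4·137 = 753
  T = -35 + 3·137 = 376
  S = 178 − 5·137 − 3·753 − 3·376 = -3894
S: -1983 − (-3894) = 1911

1911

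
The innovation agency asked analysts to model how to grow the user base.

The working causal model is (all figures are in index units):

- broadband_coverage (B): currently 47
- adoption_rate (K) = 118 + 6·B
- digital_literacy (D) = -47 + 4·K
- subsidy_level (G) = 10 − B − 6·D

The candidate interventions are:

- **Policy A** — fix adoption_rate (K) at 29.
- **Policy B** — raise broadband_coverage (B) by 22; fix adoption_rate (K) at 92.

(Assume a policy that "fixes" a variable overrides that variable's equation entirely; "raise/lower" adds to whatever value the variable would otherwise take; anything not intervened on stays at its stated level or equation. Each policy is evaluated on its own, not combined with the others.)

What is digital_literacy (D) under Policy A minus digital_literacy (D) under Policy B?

Policy A (K := 29):
  B = 47
  K = 29
  D = -47 + 4·29 = 69
Policy B (B + 22, K := 92):
  B = 47 + 22 = 69
  K = 92
  D = -47 + 4·92 = 321
D: 69 − 321 = -252

-252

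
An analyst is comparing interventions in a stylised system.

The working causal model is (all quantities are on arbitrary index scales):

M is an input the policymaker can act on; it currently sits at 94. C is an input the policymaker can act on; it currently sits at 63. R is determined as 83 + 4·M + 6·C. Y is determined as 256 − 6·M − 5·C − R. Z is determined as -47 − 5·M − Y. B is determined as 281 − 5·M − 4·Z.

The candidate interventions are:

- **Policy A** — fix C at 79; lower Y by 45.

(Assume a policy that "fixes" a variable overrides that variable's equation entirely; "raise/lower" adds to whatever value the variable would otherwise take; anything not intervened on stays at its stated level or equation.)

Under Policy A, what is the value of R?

933

Policy A (C := 79, Y − 45):
  M = 94
  C = 79
  R = 83 + 4·94 + 6·79 = 933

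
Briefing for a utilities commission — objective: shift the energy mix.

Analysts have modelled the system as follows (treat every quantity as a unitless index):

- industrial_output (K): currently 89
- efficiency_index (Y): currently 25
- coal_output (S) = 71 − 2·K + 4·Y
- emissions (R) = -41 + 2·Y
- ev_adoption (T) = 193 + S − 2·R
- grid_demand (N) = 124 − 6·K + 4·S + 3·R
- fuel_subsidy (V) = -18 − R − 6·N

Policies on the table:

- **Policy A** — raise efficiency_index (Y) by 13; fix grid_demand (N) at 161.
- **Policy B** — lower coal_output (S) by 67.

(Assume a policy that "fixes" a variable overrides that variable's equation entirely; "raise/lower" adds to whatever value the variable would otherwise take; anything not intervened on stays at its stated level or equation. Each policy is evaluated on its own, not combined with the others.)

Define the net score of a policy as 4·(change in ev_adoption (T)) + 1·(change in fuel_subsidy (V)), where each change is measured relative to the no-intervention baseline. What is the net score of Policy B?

Baseline:
  K = 89
  Y = 25
  S = 71 − 2·89 + 4·25 = -7
  R = -41 + 2·25 = 9
  T = 193 + (-7) − 2·9 = 168
  N = 124 − 6·89 + 4·(-7) + 3·9 = -411
  V = -18 − 9 − 6·(-411) = 2439
Policy B (S − 67):
  K = 89
  Y = 25
  S = 71 − 2·89 + 4·25 (−67 from intervention) = -74
  R = -41 + 2·25 = 9
  T = 193 + (-74) − 2·9 = 101
  N = 124 − 6·89 + 4·(-74) + 3·9 = -679
  V = -18 − 9 − 6·(-679) = 4047
ΔT = 101 − 168 = -67; ΔV = 4047 − 2439 = 1608
Score = 4·(-67) + 1·1608 = 1340

1340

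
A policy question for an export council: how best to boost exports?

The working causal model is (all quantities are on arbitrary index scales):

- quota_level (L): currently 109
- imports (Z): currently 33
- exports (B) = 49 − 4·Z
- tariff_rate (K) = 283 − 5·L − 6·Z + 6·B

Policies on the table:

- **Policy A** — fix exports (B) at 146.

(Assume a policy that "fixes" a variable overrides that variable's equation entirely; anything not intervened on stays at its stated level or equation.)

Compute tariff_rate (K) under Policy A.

416

Policy A (B := 146):
  L = 109
  Z = 33
  B = 146
  K = 283 − 5·109 − 6·33 + 6·146 = 416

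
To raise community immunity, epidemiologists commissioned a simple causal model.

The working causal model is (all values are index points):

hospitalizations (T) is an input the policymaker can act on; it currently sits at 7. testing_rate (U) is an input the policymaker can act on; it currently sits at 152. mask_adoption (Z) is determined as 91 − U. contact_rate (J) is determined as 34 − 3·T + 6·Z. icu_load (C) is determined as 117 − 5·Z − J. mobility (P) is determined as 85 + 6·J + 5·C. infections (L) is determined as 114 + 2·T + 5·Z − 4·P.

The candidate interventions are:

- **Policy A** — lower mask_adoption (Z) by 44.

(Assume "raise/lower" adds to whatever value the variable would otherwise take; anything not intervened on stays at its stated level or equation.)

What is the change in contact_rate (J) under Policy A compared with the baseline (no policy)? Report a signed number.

Baseline:
  T = 7
  U = 152
  Z = 91 − 152 = -61
  J = 34 − 3·7 + 6·(-61) = -353
Policy A (Z − 44):
  T = 7
  U = 152
  Z = 91 − 152 (−44 from intervention) = -105
  J = 34 − 3·7 + 6·(-105) = -617
Change in J: -617 − (-353) = -264

-264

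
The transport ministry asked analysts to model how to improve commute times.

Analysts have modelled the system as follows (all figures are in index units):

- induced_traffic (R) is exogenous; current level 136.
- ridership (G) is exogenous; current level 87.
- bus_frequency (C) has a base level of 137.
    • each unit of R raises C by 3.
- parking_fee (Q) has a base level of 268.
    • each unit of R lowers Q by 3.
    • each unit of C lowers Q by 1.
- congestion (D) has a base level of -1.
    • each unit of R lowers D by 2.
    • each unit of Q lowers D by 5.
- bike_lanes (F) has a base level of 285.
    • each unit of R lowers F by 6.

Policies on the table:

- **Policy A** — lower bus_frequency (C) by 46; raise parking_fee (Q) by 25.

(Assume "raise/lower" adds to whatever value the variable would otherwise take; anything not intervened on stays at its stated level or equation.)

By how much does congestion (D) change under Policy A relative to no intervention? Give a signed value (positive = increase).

Baseline:
  R = 136
  C = 137 + 3·136 = 545
  Q = 268 − 3·136 − 545 = -685
  D = -1 − 2·136 − 5·(-685) = 3152
Policy A (C − 46, Q + 25):
  R = 136
  C = 137 + 3·136 (−46 from intervention) = 499
  Q = 268 − 3·136 − 499 (+25 from intervention) = -614
  D = -1 − 2·136 − 5·(-614) = 2797
Change in D: 2797 − 3152 = -355

-355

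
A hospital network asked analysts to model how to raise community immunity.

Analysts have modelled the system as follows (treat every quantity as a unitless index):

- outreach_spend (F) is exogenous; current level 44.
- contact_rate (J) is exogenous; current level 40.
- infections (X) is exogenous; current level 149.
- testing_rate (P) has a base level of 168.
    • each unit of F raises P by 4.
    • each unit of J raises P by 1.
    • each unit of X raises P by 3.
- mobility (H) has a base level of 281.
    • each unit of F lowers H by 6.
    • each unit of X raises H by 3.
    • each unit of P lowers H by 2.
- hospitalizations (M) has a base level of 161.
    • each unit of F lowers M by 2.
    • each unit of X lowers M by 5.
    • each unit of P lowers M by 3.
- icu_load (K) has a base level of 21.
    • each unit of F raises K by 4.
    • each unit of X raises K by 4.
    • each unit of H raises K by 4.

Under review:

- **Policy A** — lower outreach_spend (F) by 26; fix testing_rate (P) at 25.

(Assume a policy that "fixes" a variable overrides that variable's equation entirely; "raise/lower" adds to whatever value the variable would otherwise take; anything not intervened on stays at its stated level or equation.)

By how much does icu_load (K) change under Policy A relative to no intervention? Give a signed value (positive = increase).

6968

Baseline:
  F = 44
  J = 40
  X = 149
  P = 168 + 4·44 + 40 + 3·149 = 831
  H = 281 − 6·44 + 3·149 − 2·831 = -1198
  K = 21 + 4·44 + 4·149 + 4·(-1198) = -3999
Policy A (F − 26, P := 25):
  F = 44 − 26 = 18
  J = 40
  X = 149
  P = 25
  H = 281 − 6·18 + 3·149 − 2·25 = 570
  K = 21 + 4·18 + 4·149 + 4·570 = 2969
Change in K: 2969 − (-3999) = 6968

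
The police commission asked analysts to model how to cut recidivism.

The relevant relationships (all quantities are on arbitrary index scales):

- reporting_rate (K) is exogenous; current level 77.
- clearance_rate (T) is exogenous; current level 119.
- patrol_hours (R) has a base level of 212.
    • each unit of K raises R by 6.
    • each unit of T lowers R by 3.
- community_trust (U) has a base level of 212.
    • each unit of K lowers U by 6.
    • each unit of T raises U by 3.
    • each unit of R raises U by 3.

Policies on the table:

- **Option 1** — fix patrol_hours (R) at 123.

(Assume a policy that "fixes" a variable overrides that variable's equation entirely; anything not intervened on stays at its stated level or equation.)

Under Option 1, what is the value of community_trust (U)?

Option 1 (R := 123):
  K = 77
  T = 119
  R = 123
  U = 212 − 6·77 + 3·119 + 3·123 = 476

476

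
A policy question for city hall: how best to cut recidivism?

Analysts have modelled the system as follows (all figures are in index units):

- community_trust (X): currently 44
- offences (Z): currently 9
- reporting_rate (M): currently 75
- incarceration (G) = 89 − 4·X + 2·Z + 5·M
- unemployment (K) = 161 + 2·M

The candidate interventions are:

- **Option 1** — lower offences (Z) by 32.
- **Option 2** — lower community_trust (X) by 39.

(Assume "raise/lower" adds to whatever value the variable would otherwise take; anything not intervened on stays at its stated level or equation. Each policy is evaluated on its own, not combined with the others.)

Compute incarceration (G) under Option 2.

462

Option 2 (X − 39):
  X = 44 − 39 = 5
  Z = 9
  M = 75
  G = 89 − 4·5 + 2·9 + 5·75 = 462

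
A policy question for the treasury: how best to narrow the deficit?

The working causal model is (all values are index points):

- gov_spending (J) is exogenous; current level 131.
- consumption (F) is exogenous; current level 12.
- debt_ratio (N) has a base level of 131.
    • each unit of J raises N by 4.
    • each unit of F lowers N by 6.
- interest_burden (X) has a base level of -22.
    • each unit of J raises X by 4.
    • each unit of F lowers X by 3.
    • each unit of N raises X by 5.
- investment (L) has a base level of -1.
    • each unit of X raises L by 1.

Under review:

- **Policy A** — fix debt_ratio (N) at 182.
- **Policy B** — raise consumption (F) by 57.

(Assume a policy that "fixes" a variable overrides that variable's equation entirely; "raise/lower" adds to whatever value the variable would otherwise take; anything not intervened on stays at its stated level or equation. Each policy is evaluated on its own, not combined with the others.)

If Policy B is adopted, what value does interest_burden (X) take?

Policy B (F + 57):
  J = 131
  F = 12 + 57 = 69
  N = 131 + 4·131 − 6·69 = 241
  X = -22 + 4·131 − 3·69 + 5·241 = 1500

1500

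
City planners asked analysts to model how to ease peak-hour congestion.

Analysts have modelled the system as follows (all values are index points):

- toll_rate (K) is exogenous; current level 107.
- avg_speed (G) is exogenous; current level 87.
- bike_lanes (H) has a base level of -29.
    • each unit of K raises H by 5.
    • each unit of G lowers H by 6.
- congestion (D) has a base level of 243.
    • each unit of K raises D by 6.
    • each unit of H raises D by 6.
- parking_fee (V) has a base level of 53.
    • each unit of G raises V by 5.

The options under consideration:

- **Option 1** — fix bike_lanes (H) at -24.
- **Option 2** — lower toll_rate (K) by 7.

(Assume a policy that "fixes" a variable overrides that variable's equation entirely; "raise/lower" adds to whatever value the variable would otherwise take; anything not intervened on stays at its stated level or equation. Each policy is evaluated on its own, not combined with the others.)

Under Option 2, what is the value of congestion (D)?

Option 2 (K − 7):
  K = 107 − 7 = 100
  G = 87
  H = -29 + 5·100 − 6·87 = -51
  D = 243 + 6·100 + 6·(-51) = 537

537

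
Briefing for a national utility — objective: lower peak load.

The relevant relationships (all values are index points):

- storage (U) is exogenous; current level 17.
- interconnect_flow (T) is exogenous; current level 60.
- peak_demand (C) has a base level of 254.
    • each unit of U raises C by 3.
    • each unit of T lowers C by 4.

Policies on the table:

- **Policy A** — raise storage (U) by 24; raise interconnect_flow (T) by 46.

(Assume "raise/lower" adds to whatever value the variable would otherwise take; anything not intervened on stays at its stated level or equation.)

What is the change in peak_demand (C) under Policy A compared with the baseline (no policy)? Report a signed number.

-112

Baseline:
  U = 17
  T = 60
  C = 254 + 3·17 − 4·60 = 65
Policy A (U + 24, T + 46):
  U = 17 + 24 = 41
  T = 60 + 46 = 106
  C = 254 + 3·41 − 4·106 = -47
Change in C: -47 − 65 = -112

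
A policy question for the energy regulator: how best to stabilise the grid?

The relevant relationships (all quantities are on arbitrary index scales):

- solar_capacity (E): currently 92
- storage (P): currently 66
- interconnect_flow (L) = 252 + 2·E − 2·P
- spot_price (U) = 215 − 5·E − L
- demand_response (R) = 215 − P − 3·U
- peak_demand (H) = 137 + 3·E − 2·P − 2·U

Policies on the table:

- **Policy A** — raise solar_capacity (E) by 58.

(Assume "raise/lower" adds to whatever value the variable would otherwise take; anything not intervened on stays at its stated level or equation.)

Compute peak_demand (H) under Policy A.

2365

Policy A (E + 58):
  E = 92 + 58 = 150
  P = 66
  L = 252 + 2·150 − 2·66 = 420
  U = 215 − 5·150 − 420 = -955
  H = 137 + 3·150 − 2·66 − 2·(-955) = 2365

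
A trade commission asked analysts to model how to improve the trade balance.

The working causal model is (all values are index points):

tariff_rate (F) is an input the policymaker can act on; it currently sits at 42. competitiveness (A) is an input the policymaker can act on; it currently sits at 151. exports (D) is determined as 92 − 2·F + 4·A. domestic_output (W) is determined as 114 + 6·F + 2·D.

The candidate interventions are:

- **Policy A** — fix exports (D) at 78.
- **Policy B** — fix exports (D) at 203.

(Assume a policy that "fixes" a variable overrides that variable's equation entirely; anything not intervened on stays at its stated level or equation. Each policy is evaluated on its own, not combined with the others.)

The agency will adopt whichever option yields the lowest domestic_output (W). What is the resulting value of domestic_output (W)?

Policy A (D := 78):
  F = 42
  A = 151
  D = 78
  W = 114 + 6·42 + 2·78 = 522
Policy B (D := 203):
  F = 42
  A = 151
  D = 203
  W = 114 + 6·42 + 2·203 = 772
Comparing — Policy A: W=522, Policy B: W=772. Lowest is 522 (Policy A).

522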